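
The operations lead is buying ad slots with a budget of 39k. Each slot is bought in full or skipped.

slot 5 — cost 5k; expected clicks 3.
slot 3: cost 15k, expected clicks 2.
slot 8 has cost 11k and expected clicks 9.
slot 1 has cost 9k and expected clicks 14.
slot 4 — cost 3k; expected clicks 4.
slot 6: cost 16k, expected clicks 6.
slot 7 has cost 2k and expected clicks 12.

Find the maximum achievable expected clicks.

Allowing fractional choices, the relaxed optimum would be about 45.4, but ad slots are indivisible.
slot 8 + slot 1 + slot 4 + slot 7: cost 11 + 9 + 3 + 2 = 25 ≤ 39, expected clicks 9 + 14 + 4 + 12 = 39.
slot 8 + slot 1 + slot 6 + slot 7: cost 11 + 9 + 16 + 2 = 38 ≤ 39, expected clicks 9 + 14 + 6 + 12 = 41.
slot 5 + slot 8 + slot 1 + slot 4 + slot 7: cost 5 + 11 + 9 + 3 + 2 = 30 ≤ 39, expected clicks 3 + 9 + 14 + 4 + 12 = 42.
Best is slot 5, slot 8, slot 1, slot 4, and slot 7 with total expected clicks 42.

42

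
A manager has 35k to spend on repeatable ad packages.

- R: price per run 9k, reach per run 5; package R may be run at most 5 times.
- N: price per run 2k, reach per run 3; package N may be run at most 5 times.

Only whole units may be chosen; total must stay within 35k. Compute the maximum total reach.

Take 3×R and 4×N: price 35 ≤ 35, reach 3·5 + 4·3 = 27.
No other integer combination yields more.

27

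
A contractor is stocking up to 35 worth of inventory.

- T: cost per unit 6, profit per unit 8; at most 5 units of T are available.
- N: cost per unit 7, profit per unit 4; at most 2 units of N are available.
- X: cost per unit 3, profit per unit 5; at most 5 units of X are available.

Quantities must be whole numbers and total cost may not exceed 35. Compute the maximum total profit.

49

Take 3×T and 5×X: cost 33 ≤ 35, profit 3·8 + 5·5 = 49.
X has the best ratio (5/3) and is taken to its limit of 5; remaining capacity is filled optimally with the others.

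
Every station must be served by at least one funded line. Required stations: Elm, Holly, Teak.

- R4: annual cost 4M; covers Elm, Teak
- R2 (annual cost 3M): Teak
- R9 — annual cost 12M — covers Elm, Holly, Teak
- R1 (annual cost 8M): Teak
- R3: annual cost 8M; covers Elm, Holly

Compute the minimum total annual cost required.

Choose R2 and R3: together they cover Elm, Holly, Teak — every station.
Total annual cost: 3 + 8 = 11.

11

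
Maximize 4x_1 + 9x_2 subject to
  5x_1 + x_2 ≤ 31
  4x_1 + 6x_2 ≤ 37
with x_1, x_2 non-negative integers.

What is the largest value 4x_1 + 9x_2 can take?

Relaxing integrality, the LP optimum is 55.50 at (x_1,x_2) = (0, 6.17), which is not an integer point.
(x_1,x_2)=(0,6): 5·0+1·6=6≤31, 4·0+6·6=36≤37, objective 54.
(x_1,x_2)=(1,5): 5·1+1·5=10≤31, 4·1+6·5=34≤37, objective 49.
(x_1,x_2)=(0,5): 5·0+1·5=5≤31, 4·0+6·5=30≤37, objective 45.
Maximum is 54 at (x_1,x_2)=(0,6).

54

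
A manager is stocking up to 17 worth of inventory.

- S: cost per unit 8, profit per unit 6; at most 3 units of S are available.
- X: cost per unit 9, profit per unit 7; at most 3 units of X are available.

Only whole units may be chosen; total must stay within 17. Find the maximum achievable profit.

13

X has the best ratio (7/9); taking only X gives at most 1×7 = 7 (stopped by the cost limit).
Mixing does better — 1×S and 1×X: cost 17 ≤ 17, profit 1·6 + 1·7 = 13.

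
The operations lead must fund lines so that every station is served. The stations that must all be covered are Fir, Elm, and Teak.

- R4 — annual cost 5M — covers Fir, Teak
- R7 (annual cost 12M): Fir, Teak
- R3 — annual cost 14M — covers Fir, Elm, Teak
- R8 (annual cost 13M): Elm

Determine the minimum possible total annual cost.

14

The greedy cost-per-new-station heuristic would pick R4 and R8 for 18, but a cheaper cover exists.
R3 alone covers Fir, Elm, Teak — every station.
Total annual cost: 14.
No cover costs less than 14.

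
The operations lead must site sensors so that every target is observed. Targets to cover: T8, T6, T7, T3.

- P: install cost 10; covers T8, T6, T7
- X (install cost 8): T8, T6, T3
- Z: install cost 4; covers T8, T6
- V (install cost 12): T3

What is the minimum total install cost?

This is an integer covering problem.
The greedy cost-per-new-target heuristic would pick Z, X, and P for 22, but a cheaper cover exists.
Choose P and X: together they cover T8, T6, T7, T3 — every target.
Total install cost: 10 + 8 = 18.
No cover costs less than 18.

18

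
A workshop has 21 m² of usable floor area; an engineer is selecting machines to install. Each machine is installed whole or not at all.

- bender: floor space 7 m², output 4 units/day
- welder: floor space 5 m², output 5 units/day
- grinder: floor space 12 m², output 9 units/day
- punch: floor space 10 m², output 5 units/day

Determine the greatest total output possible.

Take welder and grinder: floor space 5 + 12 = 17 ≤ 21, output 5 + 9 = 14.
No other feasible combination does better.

14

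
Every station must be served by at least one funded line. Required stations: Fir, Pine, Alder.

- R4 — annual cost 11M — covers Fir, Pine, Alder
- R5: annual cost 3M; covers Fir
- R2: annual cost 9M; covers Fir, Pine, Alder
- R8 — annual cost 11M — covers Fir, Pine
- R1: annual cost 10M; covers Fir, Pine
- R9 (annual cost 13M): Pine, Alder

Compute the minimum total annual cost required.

9

The greedy cost-per-new-station heuristic would pick R5 and R2 for 12, but a cheaper cover exists.
R2 alone covers Fir, Pine, Alder — every station.
Total annual cost: 9.
No cover costs less than 9.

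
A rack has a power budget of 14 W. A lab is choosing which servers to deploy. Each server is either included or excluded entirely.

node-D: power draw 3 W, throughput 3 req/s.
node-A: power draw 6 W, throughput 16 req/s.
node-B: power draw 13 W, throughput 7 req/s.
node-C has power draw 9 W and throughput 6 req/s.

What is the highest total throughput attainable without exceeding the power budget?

This is a 0-1 knapsack instance.
Allowing fractional choices, the relaxed optimum would be about 22.3, but servers are indivisible.
node-A: power draw 6 ≤ 14, throughput 16.
node-D + node-A: power draw 3 + 6 = 9 ≤ 14, throughput 3 + 16 = 19.
Best is node-D and node-A with total throughput 19.

19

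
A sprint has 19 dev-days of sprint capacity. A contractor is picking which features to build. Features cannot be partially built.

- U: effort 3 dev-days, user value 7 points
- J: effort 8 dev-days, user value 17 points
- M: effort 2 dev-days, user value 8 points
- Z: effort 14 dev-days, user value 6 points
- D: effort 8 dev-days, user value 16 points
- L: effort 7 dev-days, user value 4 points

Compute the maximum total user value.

U + J + D: effort 3 + 8 + 8 = 19 ≤ 19, user value 7 + 17 + 16 = 40.
J + M + D: effort 8 + 2 + 8 = 18 ≤ 19, user value 17 + 8 + 16 = 41.
J + D: effort 8 + 8 = 16 ≤ 19, user value 17 + 16 = 33.
Best is J, M, and D with total user value 41.

41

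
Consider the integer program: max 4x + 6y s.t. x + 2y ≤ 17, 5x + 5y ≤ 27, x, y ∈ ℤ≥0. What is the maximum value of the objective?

Relaxing integrality, the LP optimum is 32.40 at (x,y) = (0, 5.4), which is not an integer point.
(x,y)=(0,5): 1·0+2·5=10≤17, 5·0+5·5=25≤27, objective 30.
(x,y)=(1,4): 1·1+2·4=9≤17, 5·1+5·4=25≤27, objective 28.
(x,y)=(0,4): 1·0+2·4=8≤17, 5·0+5·4=20≤27, objective 24.
Maximum is 30 at (x,y)=(0,5).

30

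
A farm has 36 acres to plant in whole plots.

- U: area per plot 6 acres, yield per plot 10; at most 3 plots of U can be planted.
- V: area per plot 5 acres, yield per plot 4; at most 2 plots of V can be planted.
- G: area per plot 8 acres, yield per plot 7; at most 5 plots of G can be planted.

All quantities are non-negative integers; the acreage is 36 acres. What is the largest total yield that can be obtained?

U has the best ratio (10/6); taking only U gives at most 3×10 = 30 (stopped by the supply cap of 3).
Mixing does better — 3×U, 2×V, and 1×G: area 36 ≤ 36, yield 3·10 + 2·4 + 1·7 = 45.

45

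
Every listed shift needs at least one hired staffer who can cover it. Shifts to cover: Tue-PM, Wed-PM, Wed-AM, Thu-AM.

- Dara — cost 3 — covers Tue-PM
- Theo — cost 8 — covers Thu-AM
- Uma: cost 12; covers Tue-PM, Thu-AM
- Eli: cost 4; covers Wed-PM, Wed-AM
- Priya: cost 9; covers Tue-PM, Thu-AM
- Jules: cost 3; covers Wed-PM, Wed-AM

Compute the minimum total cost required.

The greedy cost-per-new-shift heuristic would pick Jules, Dara, and Theo for 14, but a cheaper cover exists.
Choose Priya and Jules: together they cover Tue-PM, Wed-PM, Wed-AM, Thu-AM — every shift.
Total cost: 9 + 3 = 12.
No cover costs less than 12.

12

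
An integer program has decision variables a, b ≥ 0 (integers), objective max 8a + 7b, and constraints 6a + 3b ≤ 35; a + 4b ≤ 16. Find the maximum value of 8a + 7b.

53

Relaxing integrality, the LP optimum is 55.38 at (a,b) = (4.38, 2.9), which is not an integer point.
(a,b)=(4,3): 6·4+3·3=33≤35, 1·4+4·3=16≤16, objective 53.
(a,b)=(5,1): 6·5+3·1=33≤35, 1·5+4·1=9≤16, objective 47.
(a,b)=(4,2): 6·4+3·2=30≤35, 1·4+4·2=12≤16, objective 46.
(a,b)=(3,3): 6·3+3·3=27≤35, 1·3+4·3=15≤16, objective 45.
The best lattice point is (4,3), giving 53.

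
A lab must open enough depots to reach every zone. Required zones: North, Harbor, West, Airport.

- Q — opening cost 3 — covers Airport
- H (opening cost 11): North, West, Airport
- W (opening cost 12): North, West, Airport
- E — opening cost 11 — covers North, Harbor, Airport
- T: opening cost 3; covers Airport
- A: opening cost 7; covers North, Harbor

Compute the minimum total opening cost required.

18

Choose H and A: together they cover North, Harbor, West, Airport — every zone.
Total opening cost: 11 + 7 = 18.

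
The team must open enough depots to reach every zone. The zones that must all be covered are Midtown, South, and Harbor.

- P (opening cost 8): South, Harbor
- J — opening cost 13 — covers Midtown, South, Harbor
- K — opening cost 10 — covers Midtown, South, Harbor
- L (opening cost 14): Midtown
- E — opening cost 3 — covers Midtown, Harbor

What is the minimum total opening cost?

10

This is a weighted set-cover instance.
K alone covers Midtown, South, Harbor — every zone.
Total opening cost: 10.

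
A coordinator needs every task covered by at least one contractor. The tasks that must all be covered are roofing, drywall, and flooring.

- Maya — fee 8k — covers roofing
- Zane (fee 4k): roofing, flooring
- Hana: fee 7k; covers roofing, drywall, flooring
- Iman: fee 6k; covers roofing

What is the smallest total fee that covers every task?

7

Hana alone covers roofing, drywall, flooring — every task.
Total fee: 7.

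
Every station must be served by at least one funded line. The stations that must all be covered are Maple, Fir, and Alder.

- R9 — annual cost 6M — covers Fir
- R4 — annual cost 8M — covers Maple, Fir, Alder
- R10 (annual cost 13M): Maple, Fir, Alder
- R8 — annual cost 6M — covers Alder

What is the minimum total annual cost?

8

R4 alone covers Maple, Fir, Alder — every station.
Total annual cost: 8.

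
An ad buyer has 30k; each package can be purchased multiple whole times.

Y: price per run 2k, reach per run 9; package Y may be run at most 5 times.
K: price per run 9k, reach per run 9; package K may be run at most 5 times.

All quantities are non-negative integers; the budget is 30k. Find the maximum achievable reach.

Y has the best ratio (9/2); taking only Y gives at most 5×9 = 45 (stopped by the supply cap of 5).
Mixing does better — 5×Y and 2×K: price 28 ≤ 30, reach 5·9 + 2·9 = 63.

63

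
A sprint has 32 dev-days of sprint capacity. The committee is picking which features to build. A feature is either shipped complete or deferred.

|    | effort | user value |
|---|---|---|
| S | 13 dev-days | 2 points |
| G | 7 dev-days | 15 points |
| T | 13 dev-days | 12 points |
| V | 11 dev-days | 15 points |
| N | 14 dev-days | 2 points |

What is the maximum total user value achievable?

42

Take G, T, and V: effort 7 + 13 + 11 = 31 ≤ 32, user value 15 + 12 + 15 = 42.
No other feasible combination does better.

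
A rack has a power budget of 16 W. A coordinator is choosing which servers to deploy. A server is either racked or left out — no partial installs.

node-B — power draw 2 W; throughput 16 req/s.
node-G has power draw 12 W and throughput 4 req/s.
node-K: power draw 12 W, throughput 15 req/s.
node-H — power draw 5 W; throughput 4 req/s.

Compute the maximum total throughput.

Allowing fractional choices, the relaxed optimum would be about 32.6, but servers are indivisible.
node-B + node-K: power draw 2 + 12 = 14 ≤ 16, throughput 16 + 15 = 31.
node-B + node-G: power draw 2 + 12 = 14 ≤ 16, throughput 16 + 4 = 20.
node-B + node-H: power draw 2 + 5 = 7 ≤ 16, throughput 16 + 4 = 20.
Best is node-B and node-K with total throughput 31.

31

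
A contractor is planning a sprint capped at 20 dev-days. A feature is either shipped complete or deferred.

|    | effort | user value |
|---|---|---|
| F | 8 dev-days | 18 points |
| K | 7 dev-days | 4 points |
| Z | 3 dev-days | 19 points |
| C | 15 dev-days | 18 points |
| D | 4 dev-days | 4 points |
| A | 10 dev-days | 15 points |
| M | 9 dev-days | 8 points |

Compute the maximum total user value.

45

This is an integer program with binary decision variables.
Take F, Z, and M: effort 8 + 3 + 9 = 20 ≤ 20, user value 18 + 19 + 8 = 45.
No other feasible combination does better.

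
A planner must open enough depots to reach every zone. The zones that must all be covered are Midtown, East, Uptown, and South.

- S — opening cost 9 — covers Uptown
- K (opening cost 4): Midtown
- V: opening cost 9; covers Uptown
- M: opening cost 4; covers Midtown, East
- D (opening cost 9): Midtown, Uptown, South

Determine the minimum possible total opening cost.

13

This is a weighted set-cover instance.
Choose M and D: together they cover Midtown, East, Uptown, South — every zone.
Total opening cost: 4 + 9 = 13.
No cover costs less than 13.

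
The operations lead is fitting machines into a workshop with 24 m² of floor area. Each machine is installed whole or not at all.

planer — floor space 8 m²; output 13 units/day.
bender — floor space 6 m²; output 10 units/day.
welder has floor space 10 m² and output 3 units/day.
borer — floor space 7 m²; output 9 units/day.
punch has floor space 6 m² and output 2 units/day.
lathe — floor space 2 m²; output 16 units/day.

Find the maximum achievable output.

This is an integer program with binary decision variables.
Take planer, bender, borer, and lathe: floor space 8 + 6 + 7 + 2 = 23 ≤ 24, output 13 + 10 + 9 + 16 = 48.
No other feasible combination does better.

48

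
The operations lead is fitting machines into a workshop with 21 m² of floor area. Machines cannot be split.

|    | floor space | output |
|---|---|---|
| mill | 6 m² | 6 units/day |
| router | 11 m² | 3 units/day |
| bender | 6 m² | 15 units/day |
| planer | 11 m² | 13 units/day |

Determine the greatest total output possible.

28

bender + planer: floor space 6 + 11 = 17 ≤ 21, output 15 + 13 = 28.
mill + planer: floor space 6 + 11 = 17 ≤ 21, output 6 + 13 = 19.
mill + bender: floor space 6 + 6 = 12 ≤ 21, output 6 + 15 = 21.
Best is bender and planer with total output 28.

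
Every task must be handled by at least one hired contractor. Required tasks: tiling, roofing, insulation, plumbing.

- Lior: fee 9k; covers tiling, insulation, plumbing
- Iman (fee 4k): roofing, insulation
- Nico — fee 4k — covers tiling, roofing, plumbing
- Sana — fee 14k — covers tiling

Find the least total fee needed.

Choose Iman and Nico: together they cover tiling, roofing, insulation, plumbing — every task.
Total fee: 4 + 4 = 8.
No cover costs less than 8.

8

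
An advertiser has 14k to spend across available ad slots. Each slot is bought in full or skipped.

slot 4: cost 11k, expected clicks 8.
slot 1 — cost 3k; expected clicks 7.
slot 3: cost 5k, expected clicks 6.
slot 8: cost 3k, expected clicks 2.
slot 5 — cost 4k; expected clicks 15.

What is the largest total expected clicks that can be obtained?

Allowing fractional choices, the relaxed optimum would be about 29.5, but ad slots are indivisible.
slot 1 + slot 3 + slot 5: cost 3 + 5 + 4 = 12 ≤ 14, expected clicks 7 + 6 + 15 = 28.
slot 3 + slot 8 + slot 5: cost 5 + 3 + 4 = 12 ≤ 14, expected clicks 6 + 2 + 15 = 23.
slot 1 + slot 8 + slot 5: cost 3 + 3 + 4 = 10 ≤ 14, expected clicks 7 + 2 + 15 = 24.
Best is slot 1, slot 3, and slot 5 with total expected clicks 28.

28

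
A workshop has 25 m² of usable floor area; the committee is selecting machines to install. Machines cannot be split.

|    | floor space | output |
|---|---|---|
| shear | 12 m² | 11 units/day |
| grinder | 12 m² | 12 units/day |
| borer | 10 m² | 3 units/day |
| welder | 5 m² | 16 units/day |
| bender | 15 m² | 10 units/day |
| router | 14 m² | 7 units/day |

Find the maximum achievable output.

Treat it as a binary knapsack problem.
Take grinder and welder: floor space 12 + 5 = 17 ≤ 25, output 12 + 16 = 28.
No other feasible combination does better.

28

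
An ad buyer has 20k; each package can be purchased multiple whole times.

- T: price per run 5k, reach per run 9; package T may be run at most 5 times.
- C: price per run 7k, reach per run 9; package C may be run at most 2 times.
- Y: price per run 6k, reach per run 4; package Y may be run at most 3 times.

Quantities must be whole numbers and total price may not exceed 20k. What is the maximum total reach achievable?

36

This is a bounded integer knapsack.
1×T and 2×C: price 19 ≤ 20, reach 1·9 + 2·9 = 27.
4×T: price 20 ≤ 20, reach 4·9 = 36.
Best is 36.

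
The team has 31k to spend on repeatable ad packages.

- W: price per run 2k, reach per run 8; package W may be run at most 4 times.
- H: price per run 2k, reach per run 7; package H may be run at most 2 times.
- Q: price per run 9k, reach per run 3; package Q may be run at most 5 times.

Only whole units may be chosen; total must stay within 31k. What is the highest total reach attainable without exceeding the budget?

52

W has the best ratio (8/2); taking only W gives at most 4×8 = 32 (stopped by the supply cap of 4).
Mixing does better — 4×W, 2×H, and 2×Q: price 30 ≤ 31, reach 4·8 + 2·7 + 2·3 = 52.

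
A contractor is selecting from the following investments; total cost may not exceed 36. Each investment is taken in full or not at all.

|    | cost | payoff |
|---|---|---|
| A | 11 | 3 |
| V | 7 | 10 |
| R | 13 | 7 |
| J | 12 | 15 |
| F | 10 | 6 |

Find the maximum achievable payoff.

32

This is a 0-1 knapsack instance.
Allowing fractional choices, the relaxed optimum would be about 34.8, but investments are indivisible.
V + R + J: cost 7 + 13 + 12 = 32 ≤ 36, payoff 10 + 7 + 15 = 32.
V + J + F: cost 7 + 12 + 10 = 29 ≤ 36, payoff 10 + 15 + 6 = 31.
Best is V, R, and J with total payoff 32.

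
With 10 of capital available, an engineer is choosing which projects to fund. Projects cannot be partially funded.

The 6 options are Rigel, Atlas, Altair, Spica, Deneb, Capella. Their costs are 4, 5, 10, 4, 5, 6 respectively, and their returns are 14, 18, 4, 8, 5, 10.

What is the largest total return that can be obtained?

32

Rigel + Atlas: cost 4 + 5 = 9 ≤ 10, return 14 + 18 = 32.
Atlas + Spica: cost 5 + 4 = 9 ≤ 10, return 18 + 8 = 26.
Best is Rigel and Atlas with total return 32.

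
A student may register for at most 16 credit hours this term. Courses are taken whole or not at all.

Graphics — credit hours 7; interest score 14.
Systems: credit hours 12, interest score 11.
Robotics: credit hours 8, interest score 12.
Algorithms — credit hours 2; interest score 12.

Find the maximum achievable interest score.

Take Graphics and Algorithms: credit hours 7 + 2 = 9 ≤ 16, interest score 14 + 12 = 26.
No feasible combination exceeds this.

26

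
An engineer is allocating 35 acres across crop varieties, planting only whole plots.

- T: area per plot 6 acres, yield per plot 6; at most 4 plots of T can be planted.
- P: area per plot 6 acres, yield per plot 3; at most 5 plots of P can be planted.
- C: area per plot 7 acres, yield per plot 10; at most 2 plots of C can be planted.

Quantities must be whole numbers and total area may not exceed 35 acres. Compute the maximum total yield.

38

Take 3×T and 2×C: area 32 ≤ 35, yield 3·6 + 2·10 = 38.
C has the best ratio (10/7) and is taken to its limit of 2; remaining capacity is filled optimally with the others.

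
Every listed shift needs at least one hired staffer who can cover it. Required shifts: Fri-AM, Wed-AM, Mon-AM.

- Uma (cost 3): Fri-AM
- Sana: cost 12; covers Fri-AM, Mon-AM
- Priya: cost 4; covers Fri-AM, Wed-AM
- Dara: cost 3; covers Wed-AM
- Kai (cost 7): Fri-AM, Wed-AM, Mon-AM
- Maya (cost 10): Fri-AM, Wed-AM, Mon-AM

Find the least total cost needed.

7

This is an integer covering problem.
The greedy cost-per-new-shift heuristic would pick Priya and Kai for 11, but a cheaper cover exists.
Kai alone covers Fri-AM, Wed-AM, Mon-AM — every shift.
Total cost: 7.
No cover costs less than 7.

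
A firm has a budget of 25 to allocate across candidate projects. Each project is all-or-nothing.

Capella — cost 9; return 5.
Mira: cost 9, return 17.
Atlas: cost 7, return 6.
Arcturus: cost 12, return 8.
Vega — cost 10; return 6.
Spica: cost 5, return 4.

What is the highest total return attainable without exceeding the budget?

This is a 0-1 knapsack instance.
Allowing fractional choices, the relaxed optimum would be about 29.7, but projects are indivisible.
Capella + Mira + Atlas: cost 9 + 9 + 7 = 25 ≤ 25, return 5 + 17 + 6 = 28.
Mira + Atlas + Spica: cost 9 + 7 + 5 = 21 ≤ 25, return 17 + 6 + 4 = 27.
Best is Capella, Mira, and Atlas with total return 28.

28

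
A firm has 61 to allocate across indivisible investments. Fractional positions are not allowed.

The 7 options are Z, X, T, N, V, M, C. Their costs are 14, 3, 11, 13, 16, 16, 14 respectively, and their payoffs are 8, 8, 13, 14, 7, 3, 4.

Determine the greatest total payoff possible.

Treat it as a binary knapsack problem.
Z + X + T + N + C: cost 14 + 3 + 11 + 13 + 14 = 55 ≤ 61, payoff 8 + 8 + 13 + 14 + 4 = 47.
Z + X + T + N + V: cost 14 + 3 + 11 + 13 + 16 = 57 ≤ 61, payoff 8 + 8 + 13 + 14 + 7 = 50.
Z + X + T + N + M: cost 14 + 3 + 11 + 13 + 16 = 57 ≤ 61, payoff 8 + 8 + 13 + 14 + 3 = 46.
Best is Z, X, T, N, and V with total payoff 50.

50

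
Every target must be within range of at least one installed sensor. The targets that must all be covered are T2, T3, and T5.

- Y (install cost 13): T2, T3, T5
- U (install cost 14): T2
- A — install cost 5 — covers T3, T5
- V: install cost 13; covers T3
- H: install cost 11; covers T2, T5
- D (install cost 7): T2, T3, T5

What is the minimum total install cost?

D alone covers T2, T3, T5 — every target.
Total install cost: 7.
No cover costs less than 7.

7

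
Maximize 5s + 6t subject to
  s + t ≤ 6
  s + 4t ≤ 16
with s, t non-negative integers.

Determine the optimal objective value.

Relaxing integrality, the LP optimum is 33.33 at (s,t) = (2.67, 3.33), which is not an integer point.
(s,t)=(3,3): 1·3+1·3=6≤6, 1·3+4·3=15≤16, objective 33.
(s,t)=(4,2): 1·4+1·2=6≤6, 1·4+4·2=12≤16, objective 32.
(s,t)=(2,3): 1·2+1·3=5≤6, 1·2+4·3=14≤16, objective 28.
No feasible integer point exceeds 33.

33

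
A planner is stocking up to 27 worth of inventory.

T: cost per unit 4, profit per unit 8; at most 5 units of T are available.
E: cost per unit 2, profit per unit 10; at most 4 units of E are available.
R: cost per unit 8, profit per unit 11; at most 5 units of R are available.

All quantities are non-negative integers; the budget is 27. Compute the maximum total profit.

72

E has the best ratio (10/2); taking only E gives at most 4×10 = 40 (stopped by the supply cap of 4).
Mixing does better — 4×T and 4×E: cost 24 ≤ 27, profit 4·8 + 4·10 = 72.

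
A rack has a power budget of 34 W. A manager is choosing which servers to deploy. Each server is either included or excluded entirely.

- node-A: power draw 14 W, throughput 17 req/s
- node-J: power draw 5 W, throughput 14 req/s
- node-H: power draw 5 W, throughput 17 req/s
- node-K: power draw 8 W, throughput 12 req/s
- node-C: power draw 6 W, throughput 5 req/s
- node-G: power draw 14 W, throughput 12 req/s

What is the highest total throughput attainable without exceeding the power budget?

Take node-A, node-J, node-H, and node-K: power draw 14 + 5 + 5 + 8 = 32 ≤ 34, throughput 17 + 14 + 17 + 12 = 60.
No other feasible combination does better.

60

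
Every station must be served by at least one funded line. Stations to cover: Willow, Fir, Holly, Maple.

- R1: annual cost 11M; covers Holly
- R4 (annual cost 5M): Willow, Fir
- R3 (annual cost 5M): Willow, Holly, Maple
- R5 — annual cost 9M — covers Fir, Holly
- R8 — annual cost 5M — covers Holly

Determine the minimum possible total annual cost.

10

Choose R4 and R3: together they cover Willow, Fir, Holly, Maple — every station.
Total annual cost: 5 + 5 = 10.
No cover costs less than 10.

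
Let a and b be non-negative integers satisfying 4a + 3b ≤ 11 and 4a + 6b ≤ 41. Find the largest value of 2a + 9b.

27

The continuous relaxation peaks at (0, 3.67) with value 33.00; rounding to a feasible lattice point costs some objective.
(a,b)=(0,3): 4·0+3·3=9≤11, 4·0+6·3=18≤41, objective 27.
(a,b)=(1,2): 4·1+3·2=10≤11, 4·1+6·2=16≤41, objective 20.
(a,b)=(0,2): 4·0+3·2=6≤11, 4·0+6·2=12≤41, objective 18.
The best lattice point is (0,3), giving 27.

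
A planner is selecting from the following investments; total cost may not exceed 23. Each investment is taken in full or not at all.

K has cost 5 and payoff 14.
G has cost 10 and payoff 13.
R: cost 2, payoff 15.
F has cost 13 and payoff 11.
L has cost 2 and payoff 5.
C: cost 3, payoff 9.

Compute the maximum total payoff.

Allowing fractional choices, the relaxed optimum would be about 56.8, but investments are indivisible.
K + G + R + C: cost 5 + 10 + 2 + 3 = 20 ≤ 23, payoff 14 + 13 + 15 + 9 = 51.
K + G + R + L + C: cost 5 + 10 + 2 + 2 + 3 = 22 ≤ 23, payoff 14 + 13 + 15 + 5 + 9 = 56.
Best is K, G, R, L, and C with total payoff 56.

56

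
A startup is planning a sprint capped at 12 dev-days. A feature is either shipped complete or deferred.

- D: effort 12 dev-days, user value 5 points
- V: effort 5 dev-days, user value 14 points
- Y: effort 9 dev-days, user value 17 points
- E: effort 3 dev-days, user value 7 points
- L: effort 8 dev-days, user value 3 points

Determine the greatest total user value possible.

24

Allowing fractional choices, the relaxed optimum would be about 28.6, but features are indivisible.
Y + E: effort 9 + 3 = 12 ≤ 12, user value 17 + 7 = 24.
Y: effort 9 ≤ 12, user value 17.
V + E: effort 5 + 3 = 8 ≤ 12, user value 14 + 7 = 21.
Best is Y and E with total user value 24.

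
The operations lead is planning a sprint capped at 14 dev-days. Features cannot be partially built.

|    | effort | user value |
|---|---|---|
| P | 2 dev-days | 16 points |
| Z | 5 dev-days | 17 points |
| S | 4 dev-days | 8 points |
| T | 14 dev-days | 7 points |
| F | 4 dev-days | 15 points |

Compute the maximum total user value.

Treat it as a binary knapsack problem.
Take P, Z, and F: effort 2 + 5 + 4 = 11 ≤ 14, user value 16 + 17 + 15 = 48.
No other feasible combination does better.

48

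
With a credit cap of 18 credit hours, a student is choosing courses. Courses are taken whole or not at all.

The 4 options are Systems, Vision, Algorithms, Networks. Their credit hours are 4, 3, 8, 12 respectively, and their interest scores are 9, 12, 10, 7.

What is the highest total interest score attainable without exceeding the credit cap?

Treat it as a binary knapsack problem.
Systems + Vision + Algorithms: credit hours 4 + 3 + 8 = 15 ≤ 18, interest score 9 + 12 + 10 = 31.
Systems + Vision: credit hours 4 + 3 = 7 ≤ 18, interest score 9 + 12 = 21.
Vision + Algorithms: credit hours 3 + 8 = 11 ≤ 18, interest score 12 + 10 = 22.
Best is Systems, Vision, and Algorithms with total interest score 31.

31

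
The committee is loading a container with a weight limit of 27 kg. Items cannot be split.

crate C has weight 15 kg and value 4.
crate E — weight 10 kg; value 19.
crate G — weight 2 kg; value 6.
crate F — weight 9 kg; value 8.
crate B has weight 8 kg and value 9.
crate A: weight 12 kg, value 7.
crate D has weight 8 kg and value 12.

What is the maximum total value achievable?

Allowing fractional choices, the relaxed optimum would be about 44.9, but items are indivisible.
crate E + crate B + crate D: weight 10 + 8 + 8 = 26 ≤ 27, value 19 + 9 + 12 = 40.
crate E + crate F + crate D: weight 10 + 9 + 8 = 27 ≤ 27, value 19 + 8 + 12 = 39.
Best is crate E, crate B, and crate D with total value 40.

40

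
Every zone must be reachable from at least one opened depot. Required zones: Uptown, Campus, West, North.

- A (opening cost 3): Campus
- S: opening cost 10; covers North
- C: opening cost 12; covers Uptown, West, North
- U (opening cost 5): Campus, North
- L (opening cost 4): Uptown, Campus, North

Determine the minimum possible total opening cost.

15

The greedy cost-per-new-zone heuristic would pick L and C for 16, but a cheaper cover exists.
Choose A and C: together they cover Uptown, Campus, West, North — every zone.
Total opening cost: 3 + 12 = 15.
No cover costs less than 15.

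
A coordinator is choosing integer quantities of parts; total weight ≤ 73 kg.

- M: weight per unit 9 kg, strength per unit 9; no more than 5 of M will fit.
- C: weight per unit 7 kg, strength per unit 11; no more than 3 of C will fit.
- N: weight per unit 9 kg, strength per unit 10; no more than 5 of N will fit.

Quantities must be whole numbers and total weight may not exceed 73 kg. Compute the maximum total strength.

83

1×M, 3×C, and 4×N: weight 66 ≤ 73, strength 1·9 + 3·11 + 4·10 = 82.
3×C and 5×N: weight 66 ≤ 73, strength 3·11 + 5·10 = 83.
Best is 83.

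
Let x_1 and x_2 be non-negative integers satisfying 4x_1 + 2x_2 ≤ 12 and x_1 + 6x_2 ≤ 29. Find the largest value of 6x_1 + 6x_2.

30

(x_1,x_2)=(1,4): 4·1+2·4=12≤12, 1·1+6·4=25≤29, objective 30.
(x_1,x_2)=(1,3): 4·1+2·3=10≤12, 1·1+6·3=19≤29, objective 24.
(x_1,x_2)=(0,4): 4·0+2·4=8≤12, 1·0+6·4=24≤29, objective 24.
The best lattice point is (1,4), giving 30.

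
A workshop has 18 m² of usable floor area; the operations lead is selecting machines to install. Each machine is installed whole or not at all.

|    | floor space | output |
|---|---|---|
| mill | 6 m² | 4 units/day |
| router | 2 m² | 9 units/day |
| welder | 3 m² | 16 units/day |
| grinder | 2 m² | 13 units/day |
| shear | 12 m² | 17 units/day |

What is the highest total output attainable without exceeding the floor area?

Take welder, grinder, and shear: floor space 3 + 2 + 12 = 17 ≤ 18, output 16 + 13 + 17 = 46.
No other feasible combination does better.

46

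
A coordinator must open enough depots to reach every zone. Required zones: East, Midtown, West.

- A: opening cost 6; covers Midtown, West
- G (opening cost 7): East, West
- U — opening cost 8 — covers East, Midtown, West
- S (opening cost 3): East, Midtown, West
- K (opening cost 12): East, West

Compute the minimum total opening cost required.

3

This is a weighted set-cover instance.
S alone covers East, Midtown, West — every zone.
Total opening cost: 3.
No cover costs less than 3.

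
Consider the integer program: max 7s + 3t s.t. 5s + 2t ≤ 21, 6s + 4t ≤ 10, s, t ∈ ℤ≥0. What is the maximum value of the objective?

10

The continuous relaxation peaks at (1.67, 0) with value 11.67; rounding to a feasible lattice point costs some objective.
(s,t)=(1,1): 5·1+2·1=7≤21, 6·1+4·1=10≤10, objective 10.
(s,t)=(1,0): 5·1+2·0=5≤21, 6·1+4·0=6≤10, objective 7.
(s,t)=(0,2): 5·0+2·2=4≤21, 6·0+4·2=8≤10, objective 6.
Maximum is 10 at (s,t)=(1,1).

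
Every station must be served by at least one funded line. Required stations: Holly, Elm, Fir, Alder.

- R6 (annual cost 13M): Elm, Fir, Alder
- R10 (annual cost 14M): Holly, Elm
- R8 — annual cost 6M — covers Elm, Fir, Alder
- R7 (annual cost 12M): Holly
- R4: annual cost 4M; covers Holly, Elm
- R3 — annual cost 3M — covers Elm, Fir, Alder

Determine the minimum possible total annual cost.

This is a weighted set-cover instance.
Choose R4 and R3: together they cover Holly, Elm, Fir, Alder — every station.
Total annual cost: 4 + 3 = 7.

7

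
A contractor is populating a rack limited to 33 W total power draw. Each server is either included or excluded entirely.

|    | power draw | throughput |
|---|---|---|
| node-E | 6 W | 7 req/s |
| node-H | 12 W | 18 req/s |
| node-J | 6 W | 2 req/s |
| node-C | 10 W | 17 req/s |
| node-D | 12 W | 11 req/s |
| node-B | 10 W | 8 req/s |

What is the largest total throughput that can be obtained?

43

Allowing fractional choices, the relaxed optimum would be about 46.6, but servers are indivisible.
node-E + node-H + node-C: power draw 6 + 12 + 10 = 28 ≤ 33, throughput 7 + 18 + 17 = 42.
node-H + node-C + node-B: power draw 12 + 10 + 10 = 32 ≤ 33, throughput 18 + 17 + 8 = 43.
Best is node-H, node-C, and node-B with total throughput 43.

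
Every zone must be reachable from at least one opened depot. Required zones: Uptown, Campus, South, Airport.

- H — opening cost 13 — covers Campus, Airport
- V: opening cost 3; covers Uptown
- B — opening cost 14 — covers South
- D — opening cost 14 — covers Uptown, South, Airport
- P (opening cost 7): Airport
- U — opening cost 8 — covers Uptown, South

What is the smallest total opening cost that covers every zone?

21

Choose H and U: together they cover Uptown, Campus, South, Airport — every zone.
Total opening cost: 13 + 8 = 21.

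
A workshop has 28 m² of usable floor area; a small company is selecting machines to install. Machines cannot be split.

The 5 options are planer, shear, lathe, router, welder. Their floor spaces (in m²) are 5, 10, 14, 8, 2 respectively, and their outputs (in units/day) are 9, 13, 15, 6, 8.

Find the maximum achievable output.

36

shear + lathe + welder: floor space 10 + 14 + 2 = 26 ≤ 28, output 13 + 15 + 8 = 36.
planer + shear + router + welder: floor space 5 + 10 + 8 + 2 = 25 ≤ 28, output 9 + 13 + 6 + 8 = 36.
planer + lathe + welder: floor space 5 + 14 + 2 = 21 ≤ 28, output 9 + 15 + 8 = 32.
The maximum output is 36; one optimal choice is planer, shear, router, and welder.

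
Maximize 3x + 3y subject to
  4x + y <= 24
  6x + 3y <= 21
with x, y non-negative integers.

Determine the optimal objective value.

21

(x,y)=(0,7): 4·0+1·7=7≤24, 6·0+3·7=21≤21, objective 21.
(x,y)=(0,6): 4·0+1·6=6≤24, 6·0+3·6=18≤21, objective 18.
Maximum is 21 at (x,y)=(0,7).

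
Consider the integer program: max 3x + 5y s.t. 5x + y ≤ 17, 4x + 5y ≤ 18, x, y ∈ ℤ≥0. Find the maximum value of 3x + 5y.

16

Relaxing integrality, the LP optimum is 18.00 at (x,y) = (0, 3.6), which is not an integer point.
(x,y)=(2,2): 5·2+1·2=12≤17, 4·2+5·2=18≤18, objective 16.
(x,y)=(0,3): 5·0+1·3=3≤17, 4·0+5·3=15≤18, objective 15.
(x,y)=(3,1): 5·3+1·1=16≤17, 4·3+5·1=17≤18, objective 14.
(x,y)=(1,2): 5·1+1·2=7≤17, 4·1+5·2=14≤18, objective 13.
No feasible integer point exceeds 16.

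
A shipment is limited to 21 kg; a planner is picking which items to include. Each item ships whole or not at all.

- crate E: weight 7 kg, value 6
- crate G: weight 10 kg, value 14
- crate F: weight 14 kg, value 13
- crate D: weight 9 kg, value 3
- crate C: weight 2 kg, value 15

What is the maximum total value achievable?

Take crate E, crate G, and crate C: weight 7 + 10 + 2 = 19 ≤ 21, value 6 + 14 + 15 = 35.
No other feasible combination does better.

35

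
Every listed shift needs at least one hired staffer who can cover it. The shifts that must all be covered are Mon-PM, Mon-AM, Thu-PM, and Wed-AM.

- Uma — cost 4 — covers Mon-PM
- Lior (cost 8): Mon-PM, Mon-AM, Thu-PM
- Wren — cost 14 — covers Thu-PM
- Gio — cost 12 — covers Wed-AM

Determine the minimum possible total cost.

20

This is a weighted set-cover instance.
Choose Lior and Gio: together they cover Mon-PM, Mon-AM, Thu-PM, Wed-AM — every shift.
Total cost: 8 + 12 = 20.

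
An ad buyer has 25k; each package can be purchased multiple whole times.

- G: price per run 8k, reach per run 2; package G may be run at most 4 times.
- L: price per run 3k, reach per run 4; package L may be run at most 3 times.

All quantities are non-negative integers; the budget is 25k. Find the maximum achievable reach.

16

This is a bounded integer knapsack.
1×G and 3×L: price 17 ≤ 25, reach 1·2 + 3·4 = 14.
2×G and 3×L: price 25 ≤ 25, reach 2·2 + 3·4 = 16.
Best is 16.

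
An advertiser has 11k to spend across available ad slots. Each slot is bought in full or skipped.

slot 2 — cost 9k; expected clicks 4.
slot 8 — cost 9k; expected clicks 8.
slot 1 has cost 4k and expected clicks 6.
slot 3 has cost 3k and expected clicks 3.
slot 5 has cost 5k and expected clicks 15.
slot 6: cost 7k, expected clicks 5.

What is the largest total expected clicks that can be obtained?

slot 1 + slot 5: cost 4 + 5 = 9 ≤ 11, expected clicks 6 + 15 = 21.
slot 3 + slot 5: cost 3 + 5 = 8 ≤ 11, expected clicks 3 + 15 = 18.
Best is slot 1 and slot 5 with total expected clicks 21.

21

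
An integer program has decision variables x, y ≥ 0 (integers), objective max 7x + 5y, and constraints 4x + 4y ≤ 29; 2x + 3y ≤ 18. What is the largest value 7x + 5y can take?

49

(x,y)=(7,0): 4·7+4·0=28≤29, 2·7+3·0=14≤18, objective 49.
(x,y)=(6,1): 4·6+4·1=28≤29, 2·6+3·1=15≤18, objective 47.
(x,y)=(6,0): 4·6+4·0=24≤29, 2·6+3·0=12≤18, objective 42.
Maximum is 49 at (x,y)=(7,0).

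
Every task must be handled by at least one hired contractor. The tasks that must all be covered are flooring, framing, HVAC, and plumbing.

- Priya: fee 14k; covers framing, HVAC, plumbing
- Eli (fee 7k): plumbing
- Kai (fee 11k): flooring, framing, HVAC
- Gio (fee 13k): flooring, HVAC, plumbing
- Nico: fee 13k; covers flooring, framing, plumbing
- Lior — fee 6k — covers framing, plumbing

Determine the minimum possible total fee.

This is an integer covering problem.
Choose Kai and Lior: together they cover flooring, framing, HVAC, plumbing — every task.
Total fee: 11 + 6 = 17.
No cover costs less than 17.

17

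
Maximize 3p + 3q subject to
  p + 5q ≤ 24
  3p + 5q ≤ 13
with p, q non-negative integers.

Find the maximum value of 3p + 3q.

(p,q)=(4,0): 1·4+5·0=4≤24, 3·4+5·0=12≤13, objective 12.
(p,q)=(3,0): 1·3+5·0=3≤24, 3·3+5·0=9≤13, objective 9.
The best lattice point is (4,0), giving 12.

12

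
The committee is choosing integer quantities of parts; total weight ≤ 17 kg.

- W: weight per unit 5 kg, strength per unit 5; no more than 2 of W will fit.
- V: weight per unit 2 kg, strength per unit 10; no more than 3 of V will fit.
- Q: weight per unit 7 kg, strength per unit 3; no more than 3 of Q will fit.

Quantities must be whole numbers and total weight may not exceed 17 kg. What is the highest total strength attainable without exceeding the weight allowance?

40

1×W and 3×V: weight 11 ≤ 17, strength 1·5 + 3·10 = 35.
2×W and 3×V: weight 16 ≤ 17, strength 2·5 + 3·10 = 40.
Best is 40.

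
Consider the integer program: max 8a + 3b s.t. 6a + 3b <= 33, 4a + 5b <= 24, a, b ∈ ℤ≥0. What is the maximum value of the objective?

Relaxing integrality, the LP optimum is 44.00 at (a,b) = (5.5, 0), which is not an integer point.
(a,b)=(5,0): 6·5+3·0=30≤33, 4·5+5·0=20≤24, objective 40.
(a,b)=(4,1): 6·4+3·1=27≤33, 4·4+5·1=21≤24, objective 35.
(a,b)=(4,0): 6·4+3·0=24≤33, 4·4+5·0=16≤24, objective 32.
The best lattice point is (5,0), giving 40.

40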